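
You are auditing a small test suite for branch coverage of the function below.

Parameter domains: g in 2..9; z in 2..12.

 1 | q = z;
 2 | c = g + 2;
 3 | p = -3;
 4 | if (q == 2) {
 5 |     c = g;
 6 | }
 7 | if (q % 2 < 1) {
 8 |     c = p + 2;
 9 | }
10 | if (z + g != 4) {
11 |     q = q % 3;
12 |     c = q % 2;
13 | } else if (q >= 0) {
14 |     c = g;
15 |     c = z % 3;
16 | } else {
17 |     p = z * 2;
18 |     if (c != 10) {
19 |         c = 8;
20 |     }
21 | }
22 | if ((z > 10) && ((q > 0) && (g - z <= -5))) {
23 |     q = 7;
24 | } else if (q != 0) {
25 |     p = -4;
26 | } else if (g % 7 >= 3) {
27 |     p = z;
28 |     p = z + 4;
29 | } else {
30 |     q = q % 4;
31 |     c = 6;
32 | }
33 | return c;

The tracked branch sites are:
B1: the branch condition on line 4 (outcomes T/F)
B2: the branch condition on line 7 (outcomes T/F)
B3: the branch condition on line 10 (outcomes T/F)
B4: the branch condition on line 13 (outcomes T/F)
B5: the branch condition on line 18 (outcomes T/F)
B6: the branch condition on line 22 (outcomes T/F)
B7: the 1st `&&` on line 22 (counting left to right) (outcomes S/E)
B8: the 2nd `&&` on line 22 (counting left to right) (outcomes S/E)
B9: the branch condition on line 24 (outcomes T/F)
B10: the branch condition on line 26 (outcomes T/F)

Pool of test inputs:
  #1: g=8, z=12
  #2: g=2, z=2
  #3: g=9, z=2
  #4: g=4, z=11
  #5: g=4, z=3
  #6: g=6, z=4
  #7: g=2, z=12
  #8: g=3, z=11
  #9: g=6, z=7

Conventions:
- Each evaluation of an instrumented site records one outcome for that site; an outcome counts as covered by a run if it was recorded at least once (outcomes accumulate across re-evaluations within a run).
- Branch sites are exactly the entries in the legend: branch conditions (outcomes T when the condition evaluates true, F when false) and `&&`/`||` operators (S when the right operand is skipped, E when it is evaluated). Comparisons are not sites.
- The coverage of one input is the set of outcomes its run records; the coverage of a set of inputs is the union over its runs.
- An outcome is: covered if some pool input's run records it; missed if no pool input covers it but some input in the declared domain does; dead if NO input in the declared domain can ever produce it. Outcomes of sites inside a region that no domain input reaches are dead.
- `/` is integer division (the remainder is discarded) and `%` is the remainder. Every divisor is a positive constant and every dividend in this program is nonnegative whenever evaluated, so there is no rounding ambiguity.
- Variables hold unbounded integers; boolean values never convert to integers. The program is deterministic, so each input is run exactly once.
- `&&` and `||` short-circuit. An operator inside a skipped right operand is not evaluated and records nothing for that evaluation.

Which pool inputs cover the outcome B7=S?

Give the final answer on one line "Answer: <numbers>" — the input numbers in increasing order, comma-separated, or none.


input #1 (g=8, z=12): never hits B7=S
input #2 (g=2, z=2): hits B7=S
input #3 (g=9, z=2): hits B7=S
input #4 (g=4, z=11): never hits B7=S
input #5 (g=4, z=3): hits B7=S
input #6 (g=6, z=4): hits B7=S
input #7 (g=2, z=12): never hits B7=S
input #8 (g=3, z=11): never hits B7=S
input #9 (g=6, z=7): hits B7=S
Answer: 2, 3, 5, 6, 9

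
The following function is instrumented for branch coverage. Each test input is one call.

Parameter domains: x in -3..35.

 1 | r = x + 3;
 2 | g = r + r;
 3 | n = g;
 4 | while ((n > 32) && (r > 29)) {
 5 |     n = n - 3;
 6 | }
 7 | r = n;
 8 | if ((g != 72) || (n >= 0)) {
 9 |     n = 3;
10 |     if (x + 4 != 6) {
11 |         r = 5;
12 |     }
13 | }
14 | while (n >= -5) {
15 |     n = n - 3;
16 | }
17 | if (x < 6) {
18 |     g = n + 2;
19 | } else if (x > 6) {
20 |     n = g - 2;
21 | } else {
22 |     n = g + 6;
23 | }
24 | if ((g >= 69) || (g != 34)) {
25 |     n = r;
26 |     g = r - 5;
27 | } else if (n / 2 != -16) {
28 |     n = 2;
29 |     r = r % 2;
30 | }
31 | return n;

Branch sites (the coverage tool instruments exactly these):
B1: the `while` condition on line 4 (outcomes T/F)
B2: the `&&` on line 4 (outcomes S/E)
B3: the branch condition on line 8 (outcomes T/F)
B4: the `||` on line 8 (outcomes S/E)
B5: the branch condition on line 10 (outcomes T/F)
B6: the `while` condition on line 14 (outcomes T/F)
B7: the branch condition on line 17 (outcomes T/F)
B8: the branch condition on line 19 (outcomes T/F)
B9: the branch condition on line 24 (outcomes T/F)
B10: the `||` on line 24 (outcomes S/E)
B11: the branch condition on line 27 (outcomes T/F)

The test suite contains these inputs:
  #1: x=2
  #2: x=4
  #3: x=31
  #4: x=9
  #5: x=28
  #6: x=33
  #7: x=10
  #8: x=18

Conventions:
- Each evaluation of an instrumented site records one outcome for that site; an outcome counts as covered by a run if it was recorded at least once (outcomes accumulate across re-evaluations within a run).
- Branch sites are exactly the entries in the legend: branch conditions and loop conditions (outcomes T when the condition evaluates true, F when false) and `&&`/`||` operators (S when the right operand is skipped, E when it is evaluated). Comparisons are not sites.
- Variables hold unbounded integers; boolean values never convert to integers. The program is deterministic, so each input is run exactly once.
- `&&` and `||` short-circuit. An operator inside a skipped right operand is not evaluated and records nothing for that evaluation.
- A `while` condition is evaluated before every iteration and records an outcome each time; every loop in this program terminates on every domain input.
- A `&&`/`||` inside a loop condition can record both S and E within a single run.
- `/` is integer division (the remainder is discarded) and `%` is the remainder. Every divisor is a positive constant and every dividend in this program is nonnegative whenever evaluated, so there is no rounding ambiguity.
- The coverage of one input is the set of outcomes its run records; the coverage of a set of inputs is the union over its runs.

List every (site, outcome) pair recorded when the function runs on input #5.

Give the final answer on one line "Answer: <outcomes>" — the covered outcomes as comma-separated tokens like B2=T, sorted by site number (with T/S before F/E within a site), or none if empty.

Running input #5 (x=28), event by event:
  B2->E, B1->T, B2->E, B1->T, B2->E, B1->T, B2->E, B1->T, B2->E, B1->T
  B2->E, B1->T, B2->E, B1->T, B2->E, B1->T, B2->E, B1->T, B2->E, B1->T
  B2->S, B1->F, B4->S, B3->T, B5->T, B6->T, B6->T, B6->T, B6->F, B7->F
  B8->T, B10->E, B9->T
collecting distinct outcomes: B1=T, B1=F, B2=S, B2=E, B3=T, B4=S, B5=T, B6=T, B6=F, B7=F, B8=T, B9=T, B10=E

Answer: B1=T, B1=F, B2=S, B2=E, B3=T, B4=S, B5=T, B6=T, B6=F, B7=F, B8=T, B9=T, B10=E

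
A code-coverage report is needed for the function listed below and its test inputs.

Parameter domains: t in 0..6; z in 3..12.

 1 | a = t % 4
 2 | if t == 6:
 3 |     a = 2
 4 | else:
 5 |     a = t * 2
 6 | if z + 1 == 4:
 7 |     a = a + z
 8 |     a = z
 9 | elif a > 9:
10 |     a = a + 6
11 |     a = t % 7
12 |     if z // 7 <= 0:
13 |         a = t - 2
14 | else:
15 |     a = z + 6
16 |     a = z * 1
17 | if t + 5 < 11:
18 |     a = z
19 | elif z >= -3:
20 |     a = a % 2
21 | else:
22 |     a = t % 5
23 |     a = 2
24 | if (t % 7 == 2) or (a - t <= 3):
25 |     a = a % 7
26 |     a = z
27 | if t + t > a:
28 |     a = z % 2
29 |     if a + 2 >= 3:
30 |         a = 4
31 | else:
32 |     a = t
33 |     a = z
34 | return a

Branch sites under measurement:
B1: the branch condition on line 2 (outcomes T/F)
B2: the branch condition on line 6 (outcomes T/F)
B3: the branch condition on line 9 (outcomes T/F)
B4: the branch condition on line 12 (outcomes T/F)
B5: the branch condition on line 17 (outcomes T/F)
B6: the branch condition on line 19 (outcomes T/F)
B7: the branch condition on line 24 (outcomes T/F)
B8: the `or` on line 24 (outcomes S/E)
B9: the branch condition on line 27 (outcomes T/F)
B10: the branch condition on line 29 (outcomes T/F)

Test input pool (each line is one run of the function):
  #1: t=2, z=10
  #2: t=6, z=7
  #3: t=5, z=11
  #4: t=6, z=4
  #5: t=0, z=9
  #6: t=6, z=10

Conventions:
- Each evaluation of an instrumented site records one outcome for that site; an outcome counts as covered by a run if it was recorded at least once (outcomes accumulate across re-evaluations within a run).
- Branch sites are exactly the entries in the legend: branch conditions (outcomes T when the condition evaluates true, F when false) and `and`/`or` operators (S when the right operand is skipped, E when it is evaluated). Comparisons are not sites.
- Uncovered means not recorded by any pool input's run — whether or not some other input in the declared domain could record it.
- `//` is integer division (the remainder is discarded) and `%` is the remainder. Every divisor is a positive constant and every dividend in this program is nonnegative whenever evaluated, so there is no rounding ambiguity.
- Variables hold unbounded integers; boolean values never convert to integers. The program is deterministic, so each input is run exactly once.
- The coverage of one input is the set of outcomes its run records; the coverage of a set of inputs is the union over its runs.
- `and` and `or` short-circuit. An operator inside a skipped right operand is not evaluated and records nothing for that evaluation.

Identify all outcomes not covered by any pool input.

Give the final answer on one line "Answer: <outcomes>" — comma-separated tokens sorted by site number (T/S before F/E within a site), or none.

test 1 (t=2, z=10) fires B1->F, B2->F, B3->F, B5->T, B8->S, B7->T, B9->F; hits B1=F, B2=F, B3=F, B5=T, B7=T, B8=S, B9=F
test 2 (t=6, z=7) fires B1->T, B2->F, B3->F, B5->F, B6->T, B8->E, B7->T, B9->T, B10->T; hits B1=T, B2=F, B3=F, B5=F, B6=T, B7=T, B8=E, B9=T, B10=T
test 3 (t=5, z=11) fires B1->F, B2->F, B3->T, B4->F, B5->T, B8->E, B7->F, B9->F; hits B1=F, B2=F, B3=T, B4=F, B5=T, B7=F, B8=E, B9=F
test 4 (t=6, z=4) fires B1->T, B2->F, B3->F, B5->F, B6->T, B8->E, B7->T, B9->T, B10->F; hits B1=T, B2=F, B3=F, B5=F, B6=T, B7=T, B8=E, B9=T, B10=F
test 5 (t=0, z=9) fires B1->F, B2->F, B3->F, B5->T, B8->E, B7->F, B9->F; hits B1=F, B2=F, B3=F, B5=T, B7=F, B8=E, B9=F
test 6 (t=6, z=10) fires B1->T, B2->F, B3->F, B5->F, B6->T, B8->E, B7->T, B9->T, B10->F; hits B1=T, B2=F, B3=F, B5=F, B6=T, B7=T, B8=E, B9=T, B10=F
union over the pool: B1=T, B1=F, B2=F, B3=T, B3=F, B4=F, B5=T, B5=F, B6=T, B7=T, B7=F, B8=S, B8=E, B9=T, B9=F, B10=T, B10=F
uncovered (3 of 20): B2=T, B4=T, B6=F

Answer: B2=T, B4=T, B6=F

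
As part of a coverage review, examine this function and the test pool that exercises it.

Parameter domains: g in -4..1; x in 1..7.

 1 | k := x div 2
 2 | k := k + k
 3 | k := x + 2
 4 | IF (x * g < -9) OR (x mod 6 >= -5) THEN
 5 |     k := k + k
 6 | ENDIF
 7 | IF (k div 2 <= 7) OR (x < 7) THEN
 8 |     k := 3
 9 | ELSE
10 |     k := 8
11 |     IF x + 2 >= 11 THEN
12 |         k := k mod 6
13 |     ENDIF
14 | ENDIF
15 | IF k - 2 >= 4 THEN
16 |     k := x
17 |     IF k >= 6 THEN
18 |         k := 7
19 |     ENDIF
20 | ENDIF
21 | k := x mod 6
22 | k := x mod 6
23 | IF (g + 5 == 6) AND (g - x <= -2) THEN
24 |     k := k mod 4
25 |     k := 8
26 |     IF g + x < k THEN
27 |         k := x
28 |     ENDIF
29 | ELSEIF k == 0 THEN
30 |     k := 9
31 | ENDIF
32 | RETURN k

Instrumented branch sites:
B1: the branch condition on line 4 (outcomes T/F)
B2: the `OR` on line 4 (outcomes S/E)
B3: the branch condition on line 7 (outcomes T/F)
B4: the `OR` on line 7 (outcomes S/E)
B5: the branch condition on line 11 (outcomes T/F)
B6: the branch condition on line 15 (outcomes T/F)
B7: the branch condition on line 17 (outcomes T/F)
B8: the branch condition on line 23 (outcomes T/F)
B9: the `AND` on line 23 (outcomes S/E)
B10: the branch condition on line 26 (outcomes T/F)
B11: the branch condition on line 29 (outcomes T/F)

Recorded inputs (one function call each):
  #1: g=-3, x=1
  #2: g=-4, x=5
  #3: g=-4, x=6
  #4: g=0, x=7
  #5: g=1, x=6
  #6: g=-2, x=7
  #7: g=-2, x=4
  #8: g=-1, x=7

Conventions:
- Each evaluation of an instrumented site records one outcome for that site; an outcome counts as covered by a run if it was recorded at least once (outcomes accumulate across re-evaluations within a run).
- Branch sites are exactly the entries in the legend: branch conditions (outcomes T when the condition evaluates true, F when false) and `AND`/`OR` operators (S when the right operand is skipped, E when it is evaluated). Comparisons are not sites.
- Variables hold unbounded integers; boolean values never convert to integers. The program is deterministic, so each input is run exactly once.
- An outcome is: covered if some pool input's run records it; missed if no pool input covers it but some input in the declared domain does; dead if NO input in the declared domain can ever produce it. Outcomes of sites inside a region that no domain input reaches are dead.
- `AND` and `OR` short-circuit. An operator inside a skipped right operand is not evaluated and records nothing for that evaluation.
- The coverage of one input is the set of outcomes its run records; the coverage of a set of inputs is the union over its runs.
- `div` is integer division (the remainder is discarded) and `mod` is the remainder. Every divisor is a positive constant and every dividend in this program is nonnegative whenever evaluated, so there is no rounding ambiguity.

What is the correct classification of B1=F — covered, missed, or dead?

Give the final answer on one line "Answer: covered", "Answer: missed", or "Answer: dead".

no pool input records B1=F
checking all 42 inputs in the declared domain: B1=F is never recorded -> dead

Answer: dead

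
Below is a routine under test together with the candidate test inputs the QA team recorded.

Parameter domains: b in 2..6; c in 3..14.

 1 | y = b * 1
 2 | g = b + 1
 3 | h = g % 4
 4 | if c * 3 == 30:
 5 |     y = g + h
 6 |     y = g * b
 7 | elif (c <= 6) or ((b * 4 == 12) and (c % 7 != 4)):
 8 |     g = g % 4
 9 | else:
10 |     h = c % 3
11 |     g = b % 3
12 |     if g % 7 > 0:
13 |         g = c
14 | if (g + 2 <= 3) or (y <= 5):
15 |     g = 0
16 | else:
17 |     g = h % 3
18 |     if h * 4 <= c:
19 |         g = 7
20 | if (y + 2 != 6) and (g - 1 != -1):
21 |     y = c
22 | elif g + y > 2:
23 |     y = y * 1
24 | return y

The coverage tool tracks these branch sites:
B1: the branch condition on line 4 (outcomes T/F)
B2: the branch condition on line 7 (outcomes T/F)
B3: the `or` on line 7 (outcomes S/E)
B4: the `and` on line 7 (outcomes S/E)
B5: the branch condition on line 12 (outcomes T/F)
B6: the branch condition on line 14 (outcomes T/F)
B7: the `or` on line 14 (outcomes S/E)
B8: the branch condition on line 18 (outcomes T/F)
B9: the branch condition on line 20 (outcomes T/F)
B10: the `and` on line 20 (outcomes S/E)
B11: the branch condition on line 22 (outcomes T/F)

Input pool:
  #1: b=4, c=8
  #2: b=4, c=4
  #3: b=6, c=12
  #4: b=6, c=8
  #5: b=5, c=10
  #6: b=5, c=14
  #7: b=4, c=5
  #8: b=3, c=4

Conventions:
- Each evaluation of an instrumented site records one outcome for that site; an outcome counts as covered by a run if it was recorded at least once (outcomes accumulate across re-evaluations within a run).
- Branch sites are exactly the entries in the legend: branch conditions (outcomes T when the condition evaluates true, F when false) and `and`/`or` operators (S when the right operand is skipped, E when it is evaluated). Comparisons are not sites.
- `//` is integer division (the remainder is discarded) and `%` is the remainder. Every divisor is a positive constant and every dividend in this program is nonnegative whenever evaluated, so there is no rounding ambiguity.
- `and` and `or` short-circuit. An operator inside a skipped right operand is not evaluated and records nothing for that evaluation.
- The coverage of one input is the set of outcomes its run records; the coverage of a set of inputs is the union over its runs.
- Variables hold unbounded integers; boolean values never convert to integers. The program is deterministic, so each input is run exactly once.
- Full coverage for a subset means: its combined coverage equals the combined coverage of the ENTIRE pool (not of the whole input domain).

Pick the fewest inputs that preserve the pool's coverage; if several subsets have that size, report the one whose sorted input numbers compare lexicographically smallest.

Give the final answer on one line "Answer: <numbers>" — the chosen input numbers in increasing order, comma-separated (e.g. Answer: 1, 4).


test 1 (b=4, c=8) fires B1->F, B3->E, B4->S, B2->F, B5->T, B7->E, B6->T, B10->S, B9->F, B11->T; hits B1=F, B2=F, B3=E, B4=S, B5=T, B6=T, B7=E, B9=F, B10=S, B11=T
test 2 (b=4, c=4) fires B1->F, B3->S, B2->T, B7->S, B6->T, B10->S, B9->F, B11->T; hits B1=F, B2=T, B3=S, B6=T, B7=S, B9=F, B10=S, B11=T
test 3 (b=6, c=12) fires B1->F, B3->E, B4->S, B2->F, B5->F, B7->S, B6->T, B10->E, B9->F, B11->T; hits B1=F, B2=F, B3=E, B4=S, B5=F, B6=T, B7=S, B9=F, B10=E, B11=T
test 4 (b=6, c=8) fires B1->F, B3->E, B4->S, B2->F, B5->F, B7->S, B6->T, B10->E, B9->F, B11->T; hits B1=F, B2=F, B3=E, B4=S, B5=F, B6=T, B7=S, B9=F, B10=E, B11=T
test 5 (b=5, c=10) fires B1->T, B7->E, B6->F, B8->T, B10->E, B9->T; hits B1=T, B6=F, B7=E, B8=T, B9=T, B10=E
test 6 (b=5, c=14) fires B1->F, B3->E, B4->S, B2->F, B5->T, B7->E, B6->T, B10->E, B9->F, B11->T; hits B1=F, B2=F, B3=E, B4=S, B5=T, B6=T, B7=E, B9=F, B10=E, B11=T
test 7 (b=4, c=5) fires B1->F, B3->S, B2->T, B7->S, B6->T, B10->S, B9->F, B11->T; hits B1=F, B2=T, B3=S, B6=T, B7=S, B9=F, B10=S, B11=T
test 8 (b=3, c=4) fires B1->F, B3->S, B2->T, B7->S, B6->T, B10->E, B9->F, B11->T; hits B1=F, B2=T, B3=S, B6=T, B7=S, B9=F, B10=E, B11=T
the full pool covers 19 outcomes: B1=T, B1=F, B2=T, B2=F, B3=S, B3=E, B4=S, B5=T, B5=F, B6=T, B6=F, B7=S, B7=E, B8=T, B9=T, B9=F, B10=S, B10=E, B11=T
no size-1 subset reaches all 19 outcomes (best union: 10/19)
no size-2 subset reaches all 19 outcomes (best union: 15/19)
no size-3 subset reaches all 19 outcomes (best union: 18/19)
the canonical winner is {1, 2, 3, 5}: size 4, full 19-outcome coverage, earliest index list among size-4 covers
Answer: 1, 2, 3, 5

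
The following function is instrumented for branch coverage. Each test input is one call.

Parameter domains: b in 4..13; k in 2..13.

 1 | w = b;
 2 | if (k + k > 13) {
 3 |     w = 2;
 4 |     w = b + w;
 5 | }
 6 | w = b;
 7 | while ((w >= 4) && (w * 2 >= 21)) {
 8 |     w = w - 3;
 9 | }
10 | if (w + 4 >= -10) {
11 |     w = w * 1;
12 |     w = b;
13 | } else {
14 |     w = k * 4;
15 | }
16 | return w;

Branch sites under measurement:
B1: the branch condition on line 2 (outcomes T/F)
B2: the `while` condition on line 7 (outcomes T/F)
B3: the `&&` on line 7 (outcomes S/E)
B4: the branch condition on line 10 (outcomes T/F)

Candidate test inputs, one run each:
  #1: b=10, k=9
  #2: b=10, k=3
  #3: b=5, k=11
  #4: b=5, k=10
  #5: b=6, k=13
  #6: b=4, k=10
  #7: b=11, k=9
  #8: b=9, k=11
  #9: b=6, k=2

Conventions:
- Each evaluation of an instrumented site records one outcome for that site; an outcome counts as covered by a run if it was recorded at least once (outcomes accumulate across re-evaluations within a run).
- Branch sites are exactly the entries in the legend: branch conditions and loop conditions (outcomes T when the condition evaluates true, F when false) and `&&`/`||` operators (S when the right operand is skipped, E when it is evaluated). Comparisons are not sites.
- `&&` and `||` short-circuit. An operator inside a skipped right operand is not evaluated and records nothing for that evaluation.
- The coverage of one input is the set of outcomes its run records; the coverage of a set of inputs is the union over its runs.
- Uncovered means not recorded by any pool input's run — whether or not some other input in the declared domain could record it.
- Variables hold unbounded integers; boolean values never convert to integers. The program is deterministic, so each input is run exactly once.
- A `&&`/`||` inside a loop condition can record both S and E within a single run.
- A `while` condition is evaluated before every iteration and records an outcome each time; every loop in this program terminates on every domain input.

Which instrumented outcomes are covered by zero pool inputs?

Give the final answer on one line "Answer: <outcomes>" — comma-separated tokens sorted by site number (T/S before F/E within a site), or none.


run #1 (b=10, k=9) runs B1->T, B3->E, B2->F, B4->T; records B1=T, B2=F, B3=E, B4=T
run #2 (b=10, k=3) runs B1->F, B3->E, B2->F, B4->T; records B1=F, B2=F, B3=E, B4=T
run #3 (b=5, k=11) runs B1->T, B3->E, B2->F, B4->T; records B1=T, B2=F, B3=E, B4=T
run #4 (b=5, k=10) runs B1->T, B3->E, B2->F, B4->T; records B1=T, B2=F, B3=E, B4=T
run #5 (b=6, k=13) runs B1->T, B3->E, B2->F, B4->T; records B1=T, B2=F, B3=E, B4=T
run #6 (b=4, k=10) runs B1->T, B3->E, B2->F, B4->T; records B1=T, B2=F, B3=E, B4=T
run #7 (b=11, k=9) runs B1->T, B3->E, B2->T, B3->E, B2->F, B4->T; records B1=T, B2=T, B2=F, B3=E, B4=T
run #8 (b=9, k=11) runs B1->T, B3->E, B2->F, B4->T; records B1=T, B2=F, B3=E, B4=T
run #9 (b=6, k=2) runs B1->F, B3->E, B2->F, B4->T; records B1=F, B2=F, B3=E, B4=T
union over the pool: B1=T, B1=F, B2=T, B2=F, B3=E, B4=T
uncovered (2 of 8): B3=S, B4=F
Answer: B3=S, B4=F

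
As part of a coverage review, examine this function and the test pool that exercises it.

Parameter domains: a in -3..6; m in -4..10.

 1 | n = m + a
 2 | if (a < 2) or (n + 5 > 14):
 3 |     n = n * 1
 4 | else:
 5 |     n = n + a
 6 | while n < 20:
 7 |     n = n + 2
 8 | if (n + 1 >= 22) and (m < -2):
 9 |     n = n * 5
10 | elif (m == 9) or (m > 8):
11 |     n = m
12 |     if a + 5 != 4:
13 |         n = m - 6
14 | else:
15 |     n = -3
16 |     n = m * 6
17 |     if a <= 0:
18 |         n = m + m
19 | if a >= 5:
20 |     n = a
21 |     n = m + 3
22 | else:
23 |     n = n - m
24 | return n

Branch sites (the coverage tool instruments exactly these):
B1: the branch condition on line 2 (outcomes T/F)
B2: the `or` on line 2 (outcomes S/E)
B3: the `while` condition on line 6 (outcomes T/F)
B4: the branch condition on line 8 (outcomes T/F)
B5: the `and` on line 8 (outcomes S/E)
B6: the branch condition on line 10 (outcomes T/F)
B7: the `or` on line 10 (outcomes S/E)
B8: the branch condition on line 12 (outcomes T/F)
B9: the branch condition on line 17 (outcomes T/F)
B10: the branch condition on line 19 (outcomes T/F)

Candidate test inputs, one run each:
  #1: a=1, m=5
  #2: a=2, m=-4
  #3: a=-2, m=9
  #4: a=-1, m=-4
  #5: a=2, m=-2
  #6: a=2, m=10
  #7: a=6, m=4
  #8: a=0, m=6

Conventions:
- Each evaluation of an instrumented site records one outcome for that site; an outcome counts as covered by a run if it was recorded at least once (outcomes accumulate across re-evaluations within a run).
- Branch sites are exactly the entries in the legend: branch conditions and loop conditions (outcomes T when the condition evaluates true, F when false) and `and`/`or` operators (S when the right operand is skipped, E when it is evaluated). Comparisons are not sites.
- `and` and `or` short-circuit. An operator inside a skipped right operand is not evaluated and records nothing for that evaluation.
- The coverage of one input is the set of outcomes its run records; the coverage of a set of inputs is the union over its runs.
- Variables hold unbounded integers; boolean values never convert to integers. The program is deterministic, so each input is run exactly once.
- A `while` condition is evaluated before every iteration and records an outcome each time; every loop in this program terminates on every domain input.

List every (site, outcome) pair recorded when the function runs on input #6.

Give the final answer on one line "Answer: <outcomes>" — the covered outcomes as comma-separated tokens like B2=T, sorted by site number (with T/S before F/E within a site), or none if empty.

Running input #6 (a=2, m=10), event by event:
  B2->E, B1->T, B3->T, B3->T, B3->T, B3->T, B3->F, B5->S, B4->F, B7->E
  B6->T, B8->T, B10->F
deduplicating events, the covered set is: B1=T, B2=E, B3=T, B3=F, B4=F, B5=S, B6=T, B7=E, B8=T, B10=F

Answer: B1=T, B2=E, B3=T, B3=F, B4=F, B5=S, B6=T, B7=E, B8=T, B10=F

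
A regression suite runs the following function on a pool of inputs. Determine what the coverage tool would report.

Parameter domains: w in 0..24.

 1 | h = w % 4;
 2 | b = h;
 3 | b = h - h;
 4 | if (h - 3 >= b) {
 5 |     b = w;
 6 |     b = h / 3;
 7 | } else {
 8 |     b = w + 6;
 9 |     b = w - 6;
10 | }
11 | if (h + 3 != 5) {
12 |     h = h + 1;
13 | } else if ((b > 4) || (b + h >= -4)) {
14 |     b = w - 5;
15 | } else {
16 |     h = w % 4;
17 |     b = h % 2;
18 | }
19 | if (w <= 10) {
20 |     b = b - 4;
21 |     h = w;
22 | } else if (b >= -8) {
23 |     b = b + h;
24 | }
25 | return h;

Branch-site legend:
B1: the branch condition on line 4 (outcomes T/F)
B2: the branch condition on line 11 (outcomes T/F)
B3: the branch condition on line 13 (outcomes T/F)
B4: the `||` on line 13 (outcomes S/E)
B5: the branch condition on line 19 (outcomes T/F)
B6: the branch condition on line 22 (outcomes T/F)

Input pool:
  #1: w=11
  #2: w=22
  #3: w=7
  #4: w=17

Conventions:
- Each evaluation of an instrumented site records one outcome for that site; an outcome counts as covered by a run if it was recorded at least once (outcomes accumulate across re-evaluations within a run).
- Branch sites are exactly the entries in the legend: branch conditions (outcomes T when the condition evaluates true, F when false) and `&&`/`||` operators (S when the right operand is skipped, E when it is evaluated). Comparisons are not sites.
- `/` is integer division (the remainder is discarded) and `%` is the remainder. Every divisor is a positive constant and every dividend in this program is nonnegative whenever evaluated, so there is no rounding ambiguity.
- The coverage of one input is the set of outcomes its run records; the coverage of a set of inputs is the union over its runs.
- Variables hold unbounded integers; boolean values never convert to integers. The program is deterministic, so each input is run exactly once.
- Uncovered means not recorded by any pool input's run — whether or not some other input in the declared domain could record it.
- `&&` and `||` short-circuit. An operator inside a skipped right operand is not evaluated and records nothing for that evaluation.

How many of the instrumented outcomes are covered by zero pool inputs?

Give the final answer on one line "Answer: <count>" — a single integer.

run #1 (w=11) runs B1->T, B2->T, B5->F, B6->T; records B1=T, B2=T, B5=F, B6=T
run #2 (w=22) runs B1->F, B2->F, B4->S, B3->T, B5->F, B6->T; records B1=F, B2=F, B3=T, B4=S, B5=F, B6=T
run #3 (w=7) runs B1->T, B2->T, B5->T; records B1=T, B2=T, B5=T
run #4 (w=17) runs B1->F, B2->T, B5->F, B6->T; records B1=F, B2=T, B5=F, B6=T
union over the pool: B1=T, B1=F, B2=T, B2=F, B3=T, B4=S, B5=T, B5=F, B6=T
uncovered (3 of 12): B3=F, B4=E, B6=F

Answer: 3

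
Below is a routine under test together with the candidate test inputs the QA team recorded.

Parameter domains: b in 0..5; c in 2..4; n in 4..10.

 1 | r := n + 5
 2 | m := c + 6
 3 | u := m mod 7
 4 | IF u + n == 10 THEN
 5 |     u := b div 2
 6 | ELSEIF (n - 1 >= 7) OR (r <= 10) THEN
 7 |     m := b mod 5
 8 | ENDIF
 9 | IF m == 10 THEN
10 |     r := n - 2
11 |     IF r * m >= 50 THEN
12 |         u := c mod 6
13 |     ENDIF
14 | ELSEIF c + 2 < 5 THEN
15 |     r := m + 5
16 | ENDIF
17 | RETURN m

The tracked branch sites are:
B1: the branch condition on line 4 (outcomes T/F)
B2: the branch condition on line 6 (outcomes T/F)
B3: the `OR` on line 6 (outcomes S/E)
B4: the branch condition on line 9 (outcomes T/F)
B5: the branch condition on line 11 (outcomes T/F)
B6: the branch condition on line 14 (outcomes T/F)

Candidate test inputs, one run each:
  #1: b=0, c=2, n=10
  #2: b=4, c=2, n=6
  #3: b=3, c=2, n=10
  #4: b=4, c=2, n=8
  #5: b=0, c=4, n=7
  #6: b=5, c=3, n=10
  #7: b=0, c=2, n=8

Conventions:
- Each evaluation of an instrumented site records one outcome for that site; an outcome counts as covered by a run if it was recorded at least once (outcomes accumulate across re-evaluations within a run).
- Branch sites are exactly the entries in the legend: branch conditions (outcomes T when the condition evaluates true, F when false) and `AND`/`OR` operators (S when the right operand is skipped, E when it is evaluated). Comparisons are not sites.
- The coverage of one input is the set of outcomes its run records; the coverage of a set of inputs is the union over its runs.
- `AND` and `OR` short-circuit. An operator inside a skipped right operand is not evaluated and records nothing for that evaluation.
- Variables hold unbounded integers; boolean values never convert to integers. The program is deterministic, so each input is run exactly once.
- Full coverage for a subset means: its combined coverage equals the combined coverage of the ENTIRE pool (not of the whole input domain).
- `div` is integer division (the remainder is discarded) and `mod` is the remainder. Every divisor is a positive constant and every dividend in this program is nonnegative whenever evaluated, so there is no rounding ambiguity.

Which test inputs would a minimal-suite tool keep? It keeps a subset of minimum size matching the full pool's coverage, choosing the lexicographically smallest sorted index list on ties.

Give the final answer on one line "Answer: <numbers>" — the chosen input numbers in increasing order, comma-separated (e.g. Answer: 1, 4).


input #1, b=0, c=2, n=10: events B1->F, B3->S, B2->T, B4->F, B6->T; outcomes B1=F, B2=T, B3=S, B4=F, B6=T
input #2, b=4, c=2, n=6: events B1->F, B3->E, B2->F, B4->F, B6->T; outcomes B1=F, B2=F, B3=E, B4=F, B6=T
input #3, b=3, c=2, n=10: events B1->F, B3->S, B2->T, B4->F, B6->T; outcomes B1=F, B2=T, B3=S, B4=F, B6=T
input #4, b=4, c=2, n=8: events B1->F, B3->S, B2->T, B4->F, B6->T; outcomes B1=F, B2=T, B3=S, B4=F, B6=T
input #5, b=0, c=4, n=7: events B1->T, B4->T, B5->T; outcomes B1=T, B4=T, B5=T
input #6, b=5, c=3, n=10: events B1->F, B3->S, B2->T, B4->F, B6->F; outcomes B1=F, B2=T, B3=S, B4=F, B6=F
input #7, b=0, c=2, n=8: events B1->F, B3->S, B2->T, B4->F, B6->T; outcomes B1=F, B2=T, B3=S, B4=F, B6=T
union over all inputs: B1=T, B1=F, B2=T, B2=F, B3=S, B3=E, B4=T, B4=F, B5=T, B6=T, B6=F (11 outcomes)
every size-1 subset falls short of the 11 outcomes (best: 5/11)
every size-2 subset falls short of the 11 outcomes (best: 8/11)
inputs {2, 5, 6} (size 3) cover everything; no size-3 subset with a lexicographically smaller index list covers all 11
Answer: 2, 5, 6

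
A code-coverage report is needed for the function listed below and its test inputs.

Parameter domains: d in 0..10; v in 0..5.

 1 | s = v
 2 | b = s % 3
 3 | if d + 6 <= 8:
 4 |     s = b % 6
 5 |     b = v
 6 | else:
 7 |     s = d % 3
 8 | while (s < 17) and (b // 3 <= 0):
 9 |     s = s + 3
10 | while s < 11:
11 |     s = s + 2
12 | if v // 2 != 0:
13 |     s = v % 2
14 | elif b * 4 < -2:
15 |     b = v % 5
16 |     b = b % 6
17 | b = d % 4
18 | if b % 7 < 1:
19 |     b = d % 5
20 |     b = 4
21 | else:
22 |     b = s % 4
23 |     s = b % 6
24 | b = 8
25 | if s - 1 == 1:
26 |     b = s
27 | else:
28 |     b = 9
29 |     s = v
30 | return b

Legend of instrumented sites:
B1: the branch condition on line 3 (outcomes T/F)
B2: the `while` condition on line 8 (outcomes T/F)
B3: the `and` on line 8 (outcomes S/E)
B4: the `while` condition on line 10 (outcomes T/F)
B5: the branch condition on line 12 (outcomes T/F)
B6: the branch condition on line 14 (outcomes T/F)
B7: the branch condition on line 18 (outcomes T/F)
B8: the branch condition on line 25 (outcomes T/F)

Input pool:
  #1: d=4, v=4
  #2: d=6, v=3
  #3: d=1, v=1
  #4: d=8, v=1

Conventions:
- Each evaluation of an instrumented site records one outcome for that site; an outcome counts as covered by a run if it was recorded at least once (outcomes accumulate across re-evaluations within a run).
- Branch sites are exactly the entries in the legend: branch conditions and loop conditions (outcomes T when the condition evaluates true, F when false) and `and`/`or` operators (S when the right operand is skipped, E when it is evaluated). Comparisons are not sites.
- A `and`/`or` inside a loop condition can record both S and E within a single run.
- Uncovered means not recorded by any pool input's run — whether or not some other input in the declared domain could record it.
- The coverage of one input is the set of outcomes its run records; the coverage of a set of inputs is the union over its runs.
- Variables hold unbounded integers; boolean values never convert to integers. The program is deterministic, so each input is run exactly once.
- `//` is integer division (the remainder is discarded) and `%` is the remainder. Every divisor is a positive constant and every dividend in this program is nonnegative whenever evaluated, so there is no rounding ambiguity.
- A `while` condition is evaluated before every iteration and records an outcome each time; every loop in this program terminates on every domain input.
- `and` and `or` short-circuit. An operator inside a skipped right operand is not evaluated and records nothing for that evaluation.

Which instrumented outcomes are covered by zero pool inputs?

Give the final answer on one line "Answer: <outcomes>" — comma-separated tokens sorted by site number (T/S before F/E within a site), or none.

#1 (d=4, v=4) -> B1->F, B3->E, B2->T, B3->E, B2->T, B3->E, B2->T, B3->E, B2->T, B3->E, B2->T, B3->E, B2->T, B3->S, ...; covered: B1=F, B2=T, B2=F, B3=S, B3=E, B4=F, B5=T, B7=T, B8=F
#2 (d=6, v=3) -> B1->F, B3->E, B2->T, B3->E, B2->T, B3->E, B2->T, B3->E, B2->T, B3->E, B2->T, B3->E, B2->T, B3->S, ...; covered: B1=F, B2=T, B2=F, B3=S, B3=E, B4=F, B5=T, B7=F, B8=F
#3 (d=1, v=1) -> B1->T, B3->E, B2->T, B3->E, B2->T, B3->E, B2->T, B3->E, B2->T, B3->E, B2->T, B3->E, B2->T, B3->S, ...; covered: B1=T, B2=T, B2=F, B3=S, B3=E, B4=F, B5=F, B6=F, B7=F, B8=F
#4 (d=8, v=1) -> B1->F, B3->E, B2->T, B3->E, B2->T, B3->E, B2->T, B3->E, B2->T, B3->E, B2->T, B3->S, B2->F, B4->F, ...; covered: B1=F, B2=T, B2=F, B3=S, B3=E, B4=F, B5=F, B6=F, B7=T, B8=F
union over the pool: B1=T, B1=F, B2=T, B2=F, B3=S, B3=E, B4=F, B5=T, B5=F, B6=F, B7=T, B7=F, B8=F
uncovered (3 of 16): B4=T, B6=T, B8=T

Answer: B4=T, B6=T, B8=T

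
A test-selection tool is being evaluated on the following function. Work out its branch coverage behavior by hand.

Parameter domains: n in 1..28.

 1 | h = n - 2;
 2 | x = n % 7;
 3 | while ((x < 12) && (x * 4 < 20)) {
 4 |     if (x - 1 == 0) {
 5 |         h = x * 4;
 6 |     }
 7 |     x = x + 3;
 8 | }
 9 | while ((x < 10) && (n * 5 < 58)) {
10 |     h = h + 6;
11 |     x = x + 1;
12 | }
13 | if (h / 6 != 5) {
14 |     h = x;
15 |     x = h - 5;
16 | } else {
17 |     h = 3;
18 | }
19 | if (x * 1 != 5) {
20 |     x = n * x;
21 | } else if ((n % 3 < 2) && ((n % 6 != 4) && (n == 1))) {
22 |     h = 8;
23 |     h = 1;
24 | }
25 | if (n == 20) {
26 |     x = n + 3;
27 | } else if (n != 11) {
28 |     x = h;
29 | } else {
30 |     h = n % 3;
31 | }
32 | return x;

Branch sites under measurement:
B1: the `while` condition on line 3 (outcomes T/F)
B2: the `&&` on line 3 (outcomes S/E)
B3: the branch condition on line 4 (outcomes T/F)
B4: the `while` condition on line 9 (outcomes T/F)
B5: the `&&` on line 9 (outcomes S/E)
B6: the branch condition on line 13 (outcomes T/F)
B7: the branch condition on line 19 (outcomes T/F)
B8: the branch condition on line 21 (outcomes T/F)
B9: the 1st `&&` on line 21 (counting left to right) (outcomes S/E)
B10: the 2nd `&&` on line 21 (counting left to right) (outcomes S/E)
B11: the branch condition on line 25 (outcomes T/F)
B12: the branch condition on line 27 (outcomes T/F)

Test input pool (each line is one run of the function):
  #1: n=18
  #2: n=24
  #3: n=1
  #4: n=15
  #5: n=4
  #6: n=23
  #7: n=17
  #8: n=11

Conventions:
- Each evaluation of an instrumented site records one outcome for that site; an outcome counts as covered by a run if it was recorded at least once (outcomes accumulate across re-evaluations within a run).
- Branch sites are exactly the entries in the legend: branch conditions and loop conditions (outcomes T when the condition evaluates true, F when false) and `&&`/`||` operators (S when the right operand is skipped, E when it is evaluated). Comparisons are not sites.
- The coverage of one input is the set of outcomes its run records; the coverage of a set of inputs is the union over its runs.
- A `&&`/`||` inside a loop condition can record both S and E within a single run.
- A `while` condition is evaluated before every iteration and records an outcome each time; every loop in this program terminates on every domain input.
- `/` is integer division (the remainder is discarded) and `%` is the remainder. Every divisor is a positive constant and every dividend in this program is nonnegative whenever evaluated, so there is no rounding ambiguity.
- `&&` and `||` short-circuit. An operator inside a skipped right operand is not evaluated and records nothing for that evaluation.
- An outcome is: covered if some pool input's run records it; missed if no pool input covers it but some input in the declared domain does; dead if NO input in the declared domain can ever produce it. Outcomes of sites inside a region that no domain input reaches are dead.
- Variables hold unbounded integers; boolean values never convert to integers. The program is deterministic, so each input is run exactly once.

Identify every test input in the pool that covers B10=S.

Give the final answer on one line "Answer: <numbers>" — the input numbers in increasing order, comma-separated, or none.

input #1 (n=18): misses B10=S
input #2 (n=24): misses B10=S
input #3 (n=1): misses B10=S
input #4 (n=15): misses B10=S
input #5 (n=4): covers B10=S
input #6 (n=23): misses B10=S
input #7 (n=17): misses B10=S
input #8 (n=11): misses B10=S

Answer: 5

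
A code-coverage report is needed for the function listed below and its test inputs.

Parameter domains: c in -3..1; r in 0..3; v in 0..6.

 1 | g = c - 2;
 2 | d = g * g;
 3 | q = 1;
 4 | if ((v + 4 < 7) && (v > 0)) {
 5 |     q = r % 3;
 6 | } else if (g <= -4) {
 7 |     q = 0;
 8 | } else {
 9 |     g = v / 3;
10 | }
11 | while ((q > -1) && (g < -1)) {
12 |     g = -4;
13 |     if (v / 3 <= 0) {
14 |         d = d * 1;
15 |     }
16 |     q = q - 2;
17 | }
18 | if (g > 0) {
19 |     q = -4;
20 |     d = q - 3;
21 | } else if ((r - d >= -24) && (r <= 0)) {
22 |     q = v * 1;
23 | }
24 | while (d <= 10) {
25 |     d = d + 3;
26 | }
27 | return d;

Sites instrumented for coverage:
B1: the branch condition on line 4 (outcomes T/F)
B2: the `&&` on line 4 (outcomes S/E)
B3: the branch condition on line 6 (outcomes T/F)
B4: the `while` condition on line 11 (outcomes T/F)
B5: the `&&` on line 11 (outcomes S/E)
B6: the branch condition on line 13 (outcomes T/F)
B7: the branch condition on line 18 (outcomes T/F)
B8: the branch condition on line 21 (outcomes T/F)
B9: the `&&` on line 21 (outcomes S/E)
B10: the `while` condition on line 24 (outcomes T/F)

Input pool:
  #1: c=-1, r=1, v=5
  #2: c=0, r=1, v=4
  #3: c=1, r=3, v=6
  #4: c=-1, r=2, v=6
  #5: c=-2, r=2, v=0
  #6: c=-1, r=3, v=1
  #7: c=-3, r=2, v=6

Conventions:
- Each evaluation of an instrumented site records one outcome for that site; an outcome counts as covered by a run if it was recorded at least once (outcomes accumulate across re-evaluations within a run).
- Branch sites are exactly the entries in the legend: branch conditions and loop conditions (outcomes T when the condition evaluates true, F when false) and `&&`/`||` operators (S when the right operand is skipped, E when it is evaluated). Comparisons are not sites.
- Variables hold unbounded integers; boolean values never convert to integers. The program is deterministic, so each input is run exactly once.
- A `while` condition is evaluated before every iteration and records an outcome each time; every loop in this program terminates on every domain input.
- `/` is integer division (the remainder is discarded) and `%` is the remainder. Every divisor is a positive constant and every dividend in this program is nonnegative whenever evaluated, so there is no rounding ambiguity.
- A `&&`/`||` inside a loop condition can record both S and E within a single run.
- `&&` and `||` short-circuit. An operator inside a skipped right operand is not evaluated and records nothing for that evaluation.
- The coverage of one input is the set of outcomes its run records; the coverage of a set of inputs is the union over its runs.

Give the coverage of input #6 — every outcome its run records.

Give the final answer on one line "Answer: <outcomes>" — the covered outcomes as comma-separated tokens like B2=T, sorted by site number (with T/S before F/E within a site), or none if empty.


Running input #6 (c=-1, r=3, v=1), event by event:
  B2->E, B1->T, B5->E, B4->T, B6->T, B5->S, B4->F, B7->F, B9->E, B8->F
  B10->T, B10->F
distinct outcomes covered: B1=T, B2=E, B4=T, B4=F, B5=S, B5=E, B6=T, B7=F, B8=F, B9=E, B10=T, B10=F
Answer: B1=T, B2=E, B4=T, B4=F, B5=S, B5=E, B6=T, B7=F, B8=F, B9=E, B10=T, B10=F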